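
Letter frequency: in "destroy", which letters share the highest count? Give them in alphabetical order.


Word: "destroy"
Letter counts:
  'd': 1
  'e': 1
  'o': 1
  'r': 1
  's': 1
  't': 1
  'y': 1
Maximum count = 1
Most frequent = 'd', 'e', 'o', 'r', 's', 't', 'y' (1 time each)


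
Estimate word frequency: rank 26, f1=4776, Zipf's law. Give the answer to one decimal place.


Zipf's law: f(r) = f(1) / r
f(1) = 4776
f(26) = 4776 / 26
= 183.7 occurrences


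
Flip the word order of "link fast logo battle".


Original: "link fast logo battle"
Words (1..n): link | fast | logo | battle
Reversed (n..1): battle | logo | fast | link
Result = "battle logo fast link"


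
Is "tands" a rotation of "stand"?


Word: "stand", Candidate: "tands"
Method: check if candidate is substring of word+word
"standstand" contains "tands"? Yes
Is rotation = Yes


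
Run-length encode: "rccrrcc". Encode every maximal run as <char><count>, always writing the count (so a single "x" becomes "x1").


String: "rccrrcc"
Scanning for consecutive runs:
  'r' x 1
  'c' x 2
  'r' x 2
  'c' x 2
RLE = "r1c2r2c2"


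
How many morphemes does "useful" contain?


Word: "useful"
Morphemes: use | -ful
Each morpheme carries meaning
= 2 morphemes


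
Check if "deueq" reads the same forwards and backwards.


Word: "deueq"
Reversed: "qeued"
Forward == Backward? deueq != qeued
Palindrome = No


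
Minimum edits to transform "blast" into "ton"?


Word 1: "blast" (length 5)
Word 2: "ton" (length 3)
One optimal edit sequence (insert/delete/substitute each cost 1):
  1. delete 'b'  (+1)
  2. delete 'l'  (+1)
  3. substitute 'a' -> 't'  (+1)
  4. substitute 's' -> 'o'  (+1)
  5. substitute 't' -> 'n'  (+1)
Total edit operations: 5
Edit distance = 5


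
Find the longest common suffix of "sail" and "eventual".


Word 1: "sail"
Word 2: "eventual"
Comparing from end:
  Pos -1: 'l' == 'l'
  Pos -2: 'i' != 'a' (stop)
LCS = "l" (length 1)


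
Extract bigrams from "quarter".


Word: "quarter" (length 7)
Number of bigrams = 7 - 2 + 1 = 6
  Position 0: "qu"
  Position 1: "ua"
  Position 2: "ar"
  Position 3: "rt"
  Position 4: "te"
  Position 5: "er"
Bigrams = "qu", "ua", "ar", "rt", "te", "er"


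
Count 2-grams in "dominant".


Word: "dominant" (length 8)
Number of 2-grams = length - 2 + 1 = 8 - 2 + 1
= 7


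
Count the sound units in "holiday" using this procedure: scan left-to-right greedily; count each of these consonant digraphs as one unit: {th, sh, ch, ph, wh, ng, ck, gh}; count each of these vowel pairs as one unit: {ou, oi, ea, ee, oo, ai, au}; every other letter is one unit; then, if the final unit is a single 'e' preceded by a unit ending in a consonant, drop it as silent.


Word: "holiday" (7 letters)
Left-to-right scan:
  1. 'h' (letter)
  2. 'o' (letter)
  3. 'l' (letter)
  4. 'i' (letter)
  5. 'd' (letter)
  6. 'a' (letter)
  7. 'y' (letter)
Units from scan: 7
Sound units = 7 units


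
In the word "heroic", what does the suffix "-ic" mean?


Suffix: -ic
Example: heroic = hero + -ic
Meaning = relating to


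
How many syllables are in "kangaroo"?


Word: "kangaroo"
Syllable breakdown: kan | ga | roo
Counting: 3 parts
= 3 syllables


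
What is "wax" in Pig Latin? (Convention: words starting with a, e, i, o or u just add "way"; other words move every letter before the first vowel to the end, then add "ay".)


Word: "wax"
Starts with consonant(s) → move to end, add 'ay'
Consonant cluster: "w"
Pig Latin = "axway"


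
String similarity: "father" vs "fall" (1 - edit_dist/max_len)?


Word 1: "father" (length 6)
Word 2: "fall" (length 4)
One optimal edit sequence:
  1. keep 'f'
  2. keep 'a'
  3. delete 't'  (+1)
  4. delete 'h'  (+1)
  5. substitute 'e' -> 'l'  (+1)
  6. substitute 'r' -> 'l'  (+1)
Edit distance = 4
Max length = max(6, 4) = 6
Similarity = 1 - 4/6
= 0.3333


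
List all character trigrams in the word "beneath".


Word: "beneath" (length 7)
Number of trigrams = 7 - 3 + 1 = 5
  Position 0: "ben"
  Position 1: "ene"
  Position 2: "nea"
  Position 3: "eat"
  Position 4: "ath"
Trigrams = "ben", "ene", "nea", "eat", "ath"


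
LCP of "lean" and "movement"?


Word 1: "lean"
Word 2: "movement"
Comparing from start:
  Pos 0: 'l' != 'm' (stop)
LCP = "" (length 0)


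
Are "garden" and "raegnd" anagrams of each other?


Word 1: "garden" → sorted: adegnr
Word 2: "raegnd" → sorted: adegnr
Same letters? adegnr == adegnr
Anagram = Yes


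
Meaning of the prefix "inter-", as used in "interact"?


Prefix: inter-
As in: interact -> inter- + act
Meaning = between


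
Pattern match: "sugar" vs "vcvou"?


Pattern of "sugar": [0, 1, 2, 3, 4]
Pattern of "vcvou": [0, 1, 0, 2, 3]
Patterns do not match
Same pattern = No


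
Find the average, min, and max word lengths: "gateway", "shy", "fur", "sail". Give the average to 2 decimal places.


Lengths: "gateway"=7, "shy"=3, "fur"=3, "sail"=4
Sum = 17, Count = 4
Average = 17/4 = 4.25
= avg=4.25, min=3, max=7


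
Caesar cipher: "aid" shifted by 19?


Word: "aid"
Shift: 19
Each letter → (letter + shift) mod 26:
  'a' (0) + 19 = 19 → 't'
  'i' (8) + 19 = 1 → 'b'
  'd' (3) + 19 = 22 → 'w'
Result = "tbw"


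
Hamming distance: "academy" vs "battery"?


Comparing character by character (same length = 7):
  Pos 0: 'a' vs 'b' !=
  Pos 1: 'c' vs 'a' !=
  Pos 2: 'a' vs 't' !=
  Pos 3: 'd' vs 't' !=
  Pos 4: 'e' vs 'e' =
  Pos 5: 'm' vs 'r' !=
  Pos 6: 'y' vs 'y' =
Hamming distance = 5


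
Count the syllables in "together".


Word: "together"
Syllable breakdown: to · geth · er
Counting: 3 parts
= 3 syllables


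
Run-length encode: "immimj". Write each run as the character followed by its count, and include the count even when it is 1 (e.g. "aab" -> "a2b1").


String: "immimj"
Scanning for consecutive runs:
  'i' x 1
  'm' x 2
  'i' x 1
  'm' x 1
  'j' x 1
RLE = "i1m2i1m1j1"


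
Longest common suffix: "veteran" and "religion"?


Word 1: "veteran"
Word 2: "religion"
Comparing from end:
  Pos -1: 'n' == 'n'
  Pos -2: 'a' != 'o' (stop)
LCS = "n" (length 1)


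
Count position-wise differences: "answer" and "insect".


Comparing character by character (same length = 6):
  Pos 0: 'a' vs 'i' !=
  Pos 1: 'n' vs 'n' =
  Pos 2: 's' vs 's' =
  Pos 3: 'w' vs 'e' !=
  Pos 4: 'e' vs 'c' !=
  Pos 5: 'r' vs 't' !=
Hamming distance = 4


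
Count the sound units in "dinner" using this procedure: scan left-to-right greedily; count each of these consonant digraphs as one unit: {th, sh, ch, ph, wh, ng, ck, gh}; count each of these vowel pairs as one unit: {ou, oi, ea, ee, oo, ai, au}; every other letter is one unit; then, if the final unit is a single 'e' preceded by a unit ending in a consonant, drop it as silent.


Word: "dinner" (6 letters)
Left-to-right scan:
  (1) 'd' (letter)
  (2) 'i' (letter)
  (3) 'n' (letter)
  (4) 'n' (letter)
  (5) 'e' (letter)
  (6) 'r' (letter)
Units from scan: 6
Sound units = 6 units


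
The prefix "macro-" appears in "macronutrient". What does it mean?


Prefix: macro-
Example: macronutrient = macro- + nutrient
Meaning = large


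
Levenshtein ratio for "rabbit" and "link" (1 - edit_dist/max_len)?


Word 1: "rabbit" (length 6)
Word 2: "link" (length 4)
One optimal edit sequence:
  1. delete 'r'  (+1)
  2. delete 'a'  (+1)
  3. substitute 'b' -> 'l'  (+1)
  4. substitute 'b' -> 'i'  (+1)
  5. substitute 'i' -> 'n'  (+1)
  6. substitute 't' -> 'k'  (+1)
Edit distance = 6
Max length = max(6, 4) = 6
Similarity = 1 - 6/6
= 0.0000


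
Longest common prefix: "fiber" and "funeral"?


Word 1: "fiber"
Word 2: "funeral"
Comparing from start:
  Pos 0: 'f' == 'f'
  Pos 1: 'i' != 'u' (stop)
LCP = "f" (length 1)


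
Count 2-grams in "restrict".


Word: "restrict" (length 8)
Number of 2-grams = length - 2 + 1 = 8 - 2 + 1
= 7


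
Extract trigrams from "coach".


Word: "coach" (length 5)
Number of trigrams = 5 - 3 + 1 = 3
  Position 0: "coa"
  Position 1: "oac"
  Position 2: "ach"
Trigrams = "coa", "oac", "ach"


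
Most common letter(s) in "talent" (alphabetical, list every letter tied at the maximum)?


Word: "talent"
Letter counts:
  'a': 1
  'e': 1
  'l': 1
  'n': 1
  't': 2
Maximum count = 2
Most frequent = 't' (2 times each)


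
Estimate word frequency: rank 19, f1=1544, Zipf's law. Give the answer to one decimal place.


Zipf's law: f(r) = f(1) / r
f(1) = 1544
f(19) = 1544 / 19
= 81.3 occurrences


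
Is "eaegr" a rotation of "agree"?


Word: "agree", Candidate: "eaegr"
Method: check if candidate is substring of word+word
"agreeagree" contains "eaegr"? No
Is rotation = No


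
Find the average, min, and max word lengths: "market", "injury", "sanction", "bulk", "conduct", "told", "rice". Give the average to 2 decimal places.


Lengths: "market"=6, "injury"=6, "sanction"=8, "bulk"=4, "conduct"=7, "told"=4, "rice"=4
Sum = 39, Count = 7
Average = 39/7 = 5.57
= avg=5.57, min=4, max=8


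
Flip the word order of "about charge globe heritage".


Original: "about charge globe heritage"
Words (1..n): about | charge | globe | heritage
Reversed (n..1): heritage | globe | charge | about
Result = "heritage globe charge about"


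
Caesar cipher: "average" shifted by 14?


Word: "average"
Shift: 14
Each letter → (letter + shift) mod 26:
  'a' (0) + 14 = 14 → 'o'
  'v' (21) + 14 = 9 → 'j'
  'e' (4) + 14 = 18 → 's'
  'r' (17) + 14 = 5 → 'f'
  'a' (0) + 14 = 14 → 'o'
  'g' (6) + 14 = 20 → 'u'
  'e' (4) + 14 = 18 → 's'
Result = "ojsfous"


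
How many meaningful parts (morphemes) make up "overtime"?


Word: "overtime"
Morphemes: over- + time
Each morpheme carries meaning
= 2 morphemes


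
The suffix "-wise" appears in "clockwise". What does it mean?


Suffix: -wise
Example: clockwise (clock + -wise)
Meaning = in the manner of


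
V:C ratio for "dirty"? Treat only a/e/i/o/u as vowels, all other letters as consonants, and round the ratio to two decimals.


Word: "dirty"
Vowels (a,e,i,o,u): 1
Consonants: 4
Ratio = 1/4
= 0.25


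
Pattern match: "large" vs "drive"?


Pattern of "large": [0, 1, 2, 3, 4]
Pattern of "drive": [0, 1, 2, 3, 4]
Patterns match
Same pattern = Yes


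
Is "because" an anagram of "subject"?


Word 1: "subject" → sorted: bcejstu
Word 2: "because" → sorted: abceesu
Same letters? bcejstu != abceesu
Anagram = No


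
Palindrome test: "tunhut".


Word: "tunhut"
Reversed: "tuhnut"
Forward == Backward? tunhut != tuhnut
Palindrome = No


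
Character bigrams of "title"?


Word: "title" (length 5)
Number of bigrams = 5 - 2 + 1 = 4
  Position 0: "ti"
  Position 1: "it"
  Position 2: "tl"
  Position 3: "le"
Bigrams = "ti", "it", "tl", "le"


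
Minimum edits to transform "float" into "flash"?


Word 1: "float" (length 5)
Word 2: "flash" (length 5)
One optimal edit sequence (insert/delete/substitute each cost 1):
  1. keep 'f'
  2. keep 'l'
  3. substitute 'o' -> 'a'  (+1)
  4. substitute 'a' -> 's'  (+1)
  5. substitute 't' -> 'h'  (+1)
Total edit operations: 3
Edit distance = 3


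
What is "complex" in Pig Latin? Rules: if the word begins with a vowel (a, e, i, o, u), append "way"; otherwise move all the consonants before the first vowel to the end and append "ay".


Word: "complex"
Starts with consonant(s) → move to end, add 'ay'
Consonant cluster: "c"
Pig Latin = "omplexcay"


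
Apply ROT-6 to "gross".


Word: "gross"
Shift: 6
Each letter → (letter + shift) mod 26:
  'g' (6) + 6 = 12 → 'm'
  'r' (17) + 6 = 23 → 'x'
  'o' (14) + 6 = 20 → 'u'
  's' (18) + 6 = 24 → 'y'
  's' (18) + 6 = 24 → 'y'
Result = "mxuyy"


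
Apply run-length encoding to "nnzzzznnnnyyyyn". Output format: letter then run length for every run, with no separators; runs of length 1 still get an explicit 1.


String: "nnzzzznnnnyyyyn"
Scanning for consecutive runs:
  'n' x 2
  'z' x 4
  'n' x 4
  'y' x 4
  'n' x 1
RLE = "n2z4n4y4n1"


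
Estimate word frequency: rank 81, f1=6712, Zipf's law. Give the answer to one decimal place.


Zipf's law: f(r) = f(1) / r
f(1) = 6712
f(81) = 6712 / 81
= 82.9 occurrences


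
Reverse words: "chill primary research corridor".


Original: "chill primary research corridor"
Words (1..n): chill | primary | research | corridor
Reversed (n..1): corridor | research | primary | chill
Result = "corridor research primary chill"


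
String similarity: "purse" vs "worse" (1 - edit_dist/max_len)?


Word 1: "purse" (length 5)
Word 2: "worse" (length 5)
One optimal edit sequence:
  1. substitute 'p' -> 'w'  (+1)
  2. substitute 'u' -> 'o'  (+1)
  3. keep 'r'
  4. keep 's'
  5. keep 'e'
Edit distance = 2
Max length = max(5, 5) = 5
Similarity = 1 - 2/5
= 0.6000


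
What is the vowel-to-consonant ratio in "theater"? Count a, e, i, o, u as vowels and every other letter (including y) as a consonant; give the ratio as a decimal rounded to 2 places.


Word: "theater"
Vowels (a,e,i,o,u): 3
Consonants: 4
Ratio = 3/4
= 0.75


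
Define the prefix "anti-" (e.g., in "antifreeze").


Prefix: anti-
Example: antifreeze = anti- + freeze
Meaning = against


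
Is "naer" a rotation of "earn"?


Word: "earn", Candidate: "naer"
Method: check if candidate is substring of word+word
"earnearn" contains "naer"? No
Is rotation = No


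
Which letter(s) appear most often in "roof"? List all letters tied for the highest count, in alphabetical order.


Word: "roof"
Letter counts:
  'f': 1
  'o': 2
  'r': 1
Maximum count = 2
Most frequent = 'o' (2 times each)


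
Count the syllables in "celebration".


Word: "celebration"
Syllable breakdown: cel | e | bra | tion
Counting: 4 parts
= 4 syllables


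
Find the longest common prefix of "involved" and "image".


Word 1: "involved"
Word 2: "image"
Comparing from start:
  Pos 0: 'i' == 'i'
  Pos 1: 'n' != 'm' (stop)
LCP = "i" (length 1)


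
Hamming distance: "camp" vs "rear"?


Comparing character by character (same length = 4):
  Pos 0: 'c' vs 'r' !=
  Pos 1: 'a' vs 'e' !=
  Pos 2: 'm' vs 'a' !=
  Pos 3: 'p' vs 'r' !=
Hamming distance = 4


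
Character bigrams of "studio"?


Word: "studio" (length 6)
Number of bigrams = 6 - 2 + 1 = 5
  Position 0: "st"
  Position 1: "tu"
  Position 2: "ud"
  Position 3: "di"
  Position 4: "io"
Bigrams = "st", "tu", "ud", "di", "io"


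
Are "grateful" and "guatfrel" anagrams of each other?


Word 1: "grateful" → sorted: aefglrtu
Word 2: "guatfrel" → sorted: aefglrtu
Same letters? aefglrtu == aefglrtu
Anagram = Yes


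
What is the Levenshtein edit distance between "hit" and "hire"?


Word 1: "hit" (length 3)
Word 2: "hire" (length 4)
One optimal edit sequence (insert/delete/substitute each cost 1):
  1. keep 'h'
  2. keep 'i'
  3. insert 'r'  (+1)
  4. substitute 't' -> 'e'  (+1)
Total edit operations: 2
Edit distance = 2


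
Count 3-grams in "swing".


Word: "swing" (length 5)
Number of 3-grams = length - 3 + 1 = 5 - 3 + 1
= 3


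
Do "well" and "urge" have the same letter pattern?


Pattern of "well": [0, 1, 2, 2]
Pattern of "urge": [0, 1, 2, 3]
Patterns do not match
Same pattern = No


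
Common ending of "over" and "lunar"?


Word 1: "over"
Word 2: "lunar"
Comparing from end:
  Pos -1: 'r' == 'r'
  Pos -2: 'e' != 'a' (stop)
LCS = "r" (length 1)


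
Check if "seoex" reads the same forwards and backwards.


Word: "seoex"
Reversed: "xeoes"
Forward == Backward? seoex != xeoes
Palindrome = No


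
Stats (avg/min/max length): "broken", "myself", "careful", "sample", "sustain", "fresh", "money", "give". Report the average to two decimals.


Lengths: "broken"=6, "myself"=6, "careful"=7, "sample"=6, "sustain"=7, "fresh"=5, "money"=5, "give"=4
Sum = 46, Count = 8
Average = 46/8 = 5.75
= avg=5.75, min=4, max=7


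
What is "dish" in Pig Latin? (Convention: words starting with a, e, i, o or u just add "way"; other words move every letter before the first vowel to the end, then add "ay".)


Word: "dish"
Starts with consonant(s) → move to end, add 'ay'
Consonant cluster: "d"
Pig Latin = "ishday"


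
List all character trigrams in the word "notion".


Word: "notion" (length 6)
Number of trigrams = 6 - 3 + 1 = 4
  Position 0: "not"
  Position 1: "oti"
  Position 2: "tio"
  Position 3: "ion"
Trigrams = "not", "oti", "tio", "ion"


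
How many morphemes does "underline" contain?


Word: "underline"
Morphemes: under- / line
Each morpheme carries meaning
= 2 morphemes


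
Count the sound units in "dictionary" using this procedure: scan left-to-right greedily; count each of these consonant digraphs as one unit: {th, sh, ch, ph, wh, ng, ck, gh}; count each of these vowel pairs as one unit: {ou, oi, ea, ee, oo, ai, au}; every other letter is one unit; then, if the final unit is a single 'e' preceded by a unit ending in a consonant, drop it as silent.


Word: "dictionary" (10 letters)
Left-to-right scan:
  1. 'd' (letter)
  2. 'i' (letter)
  3. 'c' (letter)
  4. 't' (letter)
  5. 'i' (letter)
  6. 'o' (letter)
  7. 'n' (letter)
  8. 'a' (letter)
  9. 'r' (letter)
  10. 'y' (letter)
Units from scan: 10
Sound units = 10 units


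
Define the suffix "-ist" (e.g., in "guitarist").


Suffix: -ist
As in: guitarist -> guitar + -ist
Meaning = one who practices


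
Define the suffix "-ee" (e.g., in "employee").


Suffix: -ee
Example: employee = employ + -ee
Meaning = one who receives


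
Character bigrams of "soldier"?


Word: "soldier" (length 7)
Number of bigrams = 7 - 2 + 1 = 6
  Position 0: "so"
  Position 1: "ol"
  Position 2: "ld"
  Position 3: "di"
  Position 4: "ie"
  Position 5: "er"
Bigrams = "so", "ol", "ld", "di", "ie", "er"


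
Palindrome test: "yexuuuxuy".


Word: "yexuuuxuy"
Reversed: "yuxuuuxey"
Forward == Backward? yexuuuxuy != yuxuuuxey
Palindrome = No


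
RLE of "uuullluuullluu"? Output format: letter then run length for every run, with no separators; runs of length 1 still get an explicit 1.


String: "uuullluuullluu"
Scanning for consecutive runs:
  'u' x 3
  'l' x 3
  'u' x 3
  'l' x 3
  'u' x 2
RLE = "u3l3u3l3u2"


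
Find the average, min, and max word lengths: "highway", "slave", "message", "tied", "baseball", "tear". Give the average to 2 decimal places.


Lengths: "highway"=7, "slave"=5, "message"=7, "tied"=4, "baseball"=8, "tear"=4
Sum = 35, Count = 6
Average = 35/6 = 5.83
= avg=5.83, min=4, max=8


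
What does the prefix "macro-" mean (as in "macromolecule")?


Prefix: macro-
As in: macromolecule -> macro- + molecule
Meaning = large


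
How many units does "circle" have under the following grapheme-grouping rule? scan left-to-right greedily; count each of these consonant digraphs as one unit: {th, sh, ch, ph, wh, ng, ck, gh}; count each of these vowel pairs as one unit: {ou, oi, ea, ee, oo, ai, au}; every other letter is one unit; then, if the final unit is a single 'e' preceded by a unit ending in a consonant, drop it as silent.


Word: "circle" (6 letters)
Left-to-right scan:
  [1] 'c' (letter)
  [2] 'i' (letter)
  [3] 'r' (letter)
  [4] 'c' (letter)
  [5] 'l' (letter)
  [6] 'e' (letter)
Units from scan: 6
Final unit is 'e' after a consonant -> drop as silent (-1)
Sound units = 5 units


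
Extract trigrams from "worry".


Word: "worry" (length 5)
Number of trigrams = 5 - 3 + 1 = 3
  Position 0: "wor"
  Position 1: "orr"
  Position 2: "rry"
Trigrams = "wor", "orr", "rry"


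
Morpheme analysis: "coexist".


Word: "coexist"
Morphemes: co- / exist
Each morpheme carries meaning
= 2 morphemes


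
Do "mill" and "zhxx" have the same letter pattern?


Pattern of "mill": [0, 1, 2, 2]
Pattern of "zhxx": [0, 1, 2, 2]
Patterns match
Same pattern = Yes


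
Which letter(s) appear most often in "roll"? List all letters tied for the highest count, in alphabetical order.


Word: "roll"
Letter counts:
  'l': 2
  'o': 1
  'r': 1
Maximum count = 2
Most frequent = 'l' (2 times each)


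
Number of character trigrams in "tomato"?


Word: "tomato" (length 6)
Number of 3-grams = length - 3 + 1 = 6 - 3 + 1
= 4


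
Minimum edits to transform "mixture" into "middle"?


Word 1: "mixture" (length 7)
Word 2: "middle" (length 6)
One optimal edit sequence (insert/delete/substitute each cost 1):
  1. keep 'm'
  2. keep 'i'
  3. delete 'x'  (+1)
  4. substitute 't' -> 'd'  (+1)
  5. substitute 'u' -> 'd'  (+1)
  6. substitute 'r' -> 'l'  (+1)
  7. keep 'e'
Total edit operations: 4
Edit distance = 4


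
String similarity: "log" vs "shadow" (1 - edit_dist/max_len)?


Word 1: "log" (length 3)
Word 2: "shadow" (length 6)
One optimal edit sequence:
  1. insert 's'  (+1)
  2. insert 'h'  (+1)
  3. insert 'a'  (+1)
  4. substitute 'l' -> 'd'  (+1)
  5. keep 'o'
  6. substitute 'g' -> 'w'  (+1)
Edit distance = 5
Max length = max(3, 6) = 6
Similarity = 1 - 5/6
= 0.1667


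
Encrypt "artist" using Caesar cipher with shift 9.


Word: "artist"
Shift: 9
Each letter → (letter + shift) mod 26:
  'a' (0) + 9 = 9 → 'j'
  'r' (17) + 9 = 0 → 'a'
  't' (19) + 9 = 2 → 'c'
  'i' (8) + 9 = 17 → 'r'
  's' (18) + 9 = 1 → 'b'
  't' (19) + 9 = 2 → 'c'
Result = "jacrbc"


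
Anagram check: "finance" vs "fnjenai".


Word 1: "finance" → sorted: acefinn
Word 2: "fnjenai" → sorted: aefijnn
Same letters? acefinn != aefijnn
Anagram = No


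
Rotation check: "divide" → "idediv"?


Word: "divide", Candidate: "idediv"
Method: check if candidate is substring of word+word
"dividedivide" contains "idediv"? Yes
Is rotation = Yes


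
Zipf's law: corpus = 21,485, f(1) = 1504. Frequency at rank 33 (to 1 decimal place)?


Zipf's law: f(r) = f(1) / r
f(1) = 1504
f(33) = 1504 / 33
= 45.6 occurrences


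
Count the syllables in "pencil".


Word: "pencil"
Syllable breakdown: pen / cil
Counting: 2 parts
= 2 syllables


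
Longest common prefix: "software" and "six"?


Word 1: "software"
Word 2: "six"
Comparing from start:
  Pos 0: 's' == 's'
  Pos 1: 'o' != 'i' (stop)
LCP = "s" (length 1)


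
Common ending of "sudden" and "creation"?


Word 1: "sudden"
Word 2: "creation"
Comparing from end:
  Pos -1: 'n' == 'n'
  Pos -2: 'e' != 'o' (stop)
LCS = "n" (length 1)


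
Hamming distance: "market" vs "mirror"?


Comparing character by character (same length = 6):
  Pos 0: 'm' vs 'm' =
  Pos 1: 'a' vs 'i' !=
  Pos 2: 'r' vs 'r' =
  Pos 3: 'k' vs 'r' !=
  Pos 4: 'e' vs 'o' !=
  Pos 5: 't' vs 'r' !=
Hamming distance = 4


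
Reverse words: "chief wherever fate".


Original: "chief wherever fate"
Words (1..n): chief | wherever | fate
Reversed (n..1): fate | wherever | chief
Result = "fate wherever chief"


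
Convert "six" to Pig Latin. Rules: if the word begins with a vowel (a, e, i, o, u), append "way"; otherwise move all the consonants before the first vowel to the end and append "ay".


Word: "six"
Starts with consonant(s) → move to end, add 'ay'
Consonant cluster: "s"
Pig Latin = "ixsay"


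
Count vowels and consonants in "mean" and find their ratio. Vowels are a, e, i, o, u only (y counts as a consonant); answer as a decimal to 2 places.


Word: "mean"
Vowels (a,e,i,o,u): 2
Consonants: 2
Ratio = 2/2
= 1.00


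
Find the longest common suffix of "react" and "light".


Word 1: "react"
Word 2: "light"
Comparing from end:
  Pos -1: 't' == 't'
  Pos -2: 'c' != 'h' (stop)
LCS = "t" (length 1)


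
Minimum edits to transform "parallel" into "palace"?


Word 1: "parallel" (length 8)
Word 2: "palace" (length 6)
One optimal edit sequence (insert/delete/substitute each cost 1):
  1. keep 'p'
  2. keep 'a'
  3. substitute 'r' -> 'l'  (+1)
  4. keep 'a'
  5. delete 'l'  (+1)
  6. substitute 'l' -> 'c'  (+1)
  7. keep 'e'
  8. delete 'l'  (+1)
Total edit operations: 4
Edit distance = 4


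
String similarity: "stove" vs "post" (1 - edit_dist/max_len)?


Word 1: "stove" (length 5)
Word 2: "post" (length 4)
One optimal edit sequence:
  1. delete 's'  (+1)
  2. substitute 't' -> 'p'  (+1)
  3. keep 'o'
  4. substitute 'v' -> 's'  (+1)
  5. substitute 'e' -> 't'  (+1)
Edit distance = 4
Max length = max(5, 4) = 5
Similarity = 1 - 4/5
= 0.2000


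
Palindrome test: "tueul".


Word: "tueul"
Reversed: "lueut"
Forward == Backward? tueul != lueut
Palindrome = No


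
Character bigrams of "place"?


Word: "place" (length 5)
Number of bigrams = 5 - 2 + 1 = 4
  Position 0: "pl"
  Position 1: "la"
  Position 2: "ac"
  Position 3: "ce"
Bigrams = "pl", "la", "ac", "ce"


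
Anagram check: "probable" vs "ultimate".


Word 1: "probable" → sorted: abbelopr
Word 2: "ultimate" → sorted: aeilmttu
Same letters? abbelopr != aeilmttu
Anagram = No


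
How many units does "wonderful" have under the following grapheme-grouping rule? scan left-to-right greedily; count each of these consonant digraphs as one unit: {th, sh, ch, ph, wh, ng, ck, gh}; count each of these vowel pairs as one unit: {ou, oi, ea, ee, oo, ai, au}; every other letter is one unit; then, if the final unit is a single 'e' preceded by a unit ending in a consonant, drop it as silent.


Word: "wonderful" (9 letters)
Left-to-right scan:
  (1) 'w' (letter)
  (2) 'o' (letter)
  (3) 'n' (letter)
  (4) 'd' (letter)
  (5) 'e' (letter)
  (6) 'r' (letter)
  (7) 'f' (letter)
  (8) 'u' (letter)
  (9) 'l' (letter)
Units from scan: 9
Sound units = 9 units


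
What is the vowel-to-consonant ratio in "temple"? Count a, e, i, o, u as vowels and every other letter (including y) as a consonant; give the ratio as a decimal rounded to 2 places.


Word: "temple"
Vowels (a,e,i,o,u): 2
Consonants: 4
Ratio = 2/4
= 0.50


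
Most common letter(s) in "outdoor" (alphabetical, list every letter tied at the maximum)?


Word: "outdoor"
Letter counts:
  'd': 1
  'o': 3
  'r': 1
  't': 1
  'u': 1
Maximum count = 3
Most frequent = 'o' (3 times each)


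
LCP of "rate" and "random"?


Word 1: "rate"
Word 2: "random"
Comparing from start:
  Pos 0: 'r' == 'r'
  Pos 1: 'a' == 'a'
  Pos 2: 't' != 'n' (stop)
LCP = "ra" (length 2)


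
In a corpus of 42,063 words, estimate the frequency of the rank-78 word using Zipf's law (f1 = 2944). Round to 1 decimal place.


Zipf's law: f(r) = f(1) / r
f(1) = 2944
f(78) = 2944 / 78
= 37.7 occurrences


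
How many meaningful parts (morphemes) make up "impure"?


Word: "impure"
Morphemes: im- + pure
Each morpheme carries meaning
= 2 morphemes


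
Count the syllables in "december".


Word: "december"
Syllable breakdown: de-cem-ber
Counting: 3 parts
= 3 syllables


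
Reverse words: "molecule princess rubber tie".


Original: "molecule princess rubber tie"
Words (1..n): molecule | princess | rubber | tie
Reversed (n..1): tie | rubber | princess | molecule
Result = "tie rubber princess molecule"


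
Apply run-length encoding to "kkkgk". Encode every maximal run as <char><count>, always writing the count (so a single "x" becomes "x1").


String: "kkkgk"
Scanning for consecutive runs:
  'k' x 3
  'g' x 1
  'k' x 1
RLE = "k3g1k1"


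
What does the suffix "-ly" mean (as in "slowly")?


Suffix: -ly
As in: slowly -> slow + -ly
Meaning = in a manner


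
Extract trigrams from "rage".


Word: "rage" (length 4)
Number of trigrams = 4 - 3 + 1 = 2
  Position 0: "rag"
  Position 1: "age"
Trigrams = "rag", "age"


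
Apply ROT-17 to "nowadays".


Word: "nowadays"
Shift: 17
Each letter → (letter + shift) mod 26:
  'n' (13) + 17 = 4 → 'e'
  'o' (14) + 17 = 5 → 'f'
  'w' (22) + 17 = 13 → 'n'
  'a' (0) + 17 = 17 → 'r'
  'd' (3) + 17 = 20 → 'u'
  'a' (0) + 17 = 17 → 'r'
  'y' (24) + 17 = 15 → 'p'
  's' (18) + 17 = 9 → 'j'
Result = "efnrurpj"


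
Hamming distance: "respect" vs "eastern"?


Comparing character by character (same length = 7):
  Pos 0: 'r' vs 'e' !=
  Pos 1: 'e' vs 'a' !=
  Pos 2: 's' vs 's' =
  Pos 3: 'p' vs 't' !=
  Pos 4: 'e' vs 'e' =
  Pos 5: 'c' vs 'r' !=
  Pos 6: 't' vs 'n' !=
Hamming distance = 5


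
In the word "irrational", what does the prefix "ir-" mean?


Prefix: ir-
Example: irrational = ir- + rational
Meaning = not


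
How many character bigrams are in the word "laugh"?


Word: "laugh" (length 5)
Number of 2-grams = length - 2 + 1 = 5 - 2 + 1
= 4


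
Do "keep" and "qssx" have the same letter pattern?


Pattern of "keep": [0, 1, 1, 2]
Pattern of "qssx": [0, 1, 1, 2]
Patterns match
Same pattern = Yes


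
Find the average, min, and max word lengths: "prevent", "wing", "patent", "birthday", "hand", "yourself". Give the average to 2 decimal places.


Lengths: "prevent"=7, "wing"=4, "patent"=6, "birthday"=8, "hand"=4, "yourself"=8
Sum = 37, Count = 6
Average = 37/6 = 6.17
= avg=6.17, min=4, max=8


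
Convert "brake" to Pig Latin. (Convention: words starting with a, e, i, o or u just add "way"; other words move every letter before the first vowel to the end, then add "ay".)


Word: "brake"
Starts with consonant(s) → move to end, add 'ay'
Consonant cluster: "br"
Pig Latin = "akebray"


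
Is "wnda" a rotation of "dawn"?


Word: "dawn", Candidate: "wnda"
Method: check if candidate is substring of word+word
"dawndawn" contains "wnda"? Yes
Is rotation = Yes


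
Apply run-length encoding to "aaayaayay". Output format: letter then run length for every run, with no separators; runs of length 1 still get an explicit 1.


String: "aaayaayay"
Scanning for consecutive runs:
  'a' x 3
  'y' x 1
  'a' x 2
  'y' x 1
  'a' x 1
  'y' x 1
RLE = "a3y1a2y1a1y1"


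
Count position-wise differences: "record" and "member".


Comparing character by character (same length = 6):
  Pos 0: 'r' vs 'm' !=
  Pos 1: 'e' vs 'e' =
  Pos 2: 'c' vs 'm' !=
  Pos 3: 'o' vs 'b' !=
  Pos 4: 'r' vs 'e' !=
  Pos 5: 'd' vs 'r' !=
Hamming distance = 5


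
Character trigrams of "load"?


Word: "load" (length 4)
Number of trigrams = 4 - 3 + 1 = 2
  Position 0: "loa"
  Position 1: "oad"
Trigrams = "loa", "oad"


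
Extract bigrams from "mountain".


Word: "mountain" (length 8)
Number of bigrams = 8 - 2 + 1 = 7
  Position 0: "mo"
  Position 1: "ou"
  Position 2: "un"
  Position 3: "nt"
  Position 4: "ta"
  Position 5: "ai"
  Position 6: "in"
Bigrams = "mo", "ou", "un", "nt", "ta", "ai", "in"


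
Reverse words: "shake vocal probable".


Original: "shake vocal probable"
Words (1..n): shake | vocal | probable
Reversed (n..1): probable | vocal | shake
Result = "probable vocal shake"


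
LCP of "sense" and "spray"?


Word 1: "sense"
Word 2: "spray"
Comparing from start:
  Pos 0: 's' == 's'
  Pos 1: 'e' != 'p' (stop)
LCP = "s" (length 1)


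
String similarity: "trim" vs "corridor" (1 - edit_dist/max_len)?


Word 1: "trim" (length 4)
Word 2: "corridor" (length 8)
One optimal edit sequence:
  1. insert 'c'  (+1)
  2. insert 'o'  (+1)
  3. substitute 't' -> 'r'  (+1)
  4. keep 'r'
  5. keep 'i'
  6. insert 'd'  (+1)
  7. insert 'o'  (+1)
  8. substitute 'm' -> 'r'  (+1)
Edit distance = 6
Max length = max(4, 8) = 8
Similarity = 1 - 6/8
= 0.2500


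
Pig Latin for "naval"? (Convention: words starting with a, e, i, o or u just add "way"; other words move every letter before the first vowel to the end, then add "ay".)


Word: "naval"
Starts with consonant(s) → move to end, add 'ay'
Consonant cluster: "n"
Pig Latin = "avalnay"


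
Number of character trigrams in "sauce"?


Word: "sauce" (length 5)
Number of 3-grams = length - 3 + 1 = 5 - 3 + 1
= 3


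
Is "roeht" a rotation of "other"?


Word: "other", Candidate: "roeht"
Method: check if candidate is substring of word+word
"otherother" contains "roeht"? No
Is rotation = No


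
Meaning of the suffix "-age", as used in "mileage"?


Suffix: -age
As in: mileage -> mile + -age
Meaning = result / collection


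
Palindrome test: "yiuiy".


Word: "yiuiy"
Reversed: "yiuiy"
Forward == Backward? yiuiy == yiuiy
Palindrome = Yes


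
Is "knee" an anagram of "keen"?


Word 1: "keen" → sorted: eekn
Word 2: "knee" → sorted: eekn
Same letters? eekn == eekn
Anagram = Yes


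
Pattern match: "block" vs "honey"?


Pattern of "block": [0, 1, 2, 3, 4]
Pattern of "honey": [0, 1, 2, 3, 4]
Patterns match
Same pattern = Yes


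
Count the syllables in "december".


Word: "december"
Syllable breakdown: de | cem | ber
Counting: 3 parts
= 3 syllables


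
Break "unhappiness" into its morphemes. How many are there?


Word: "unhappiness"
Morphemes: un- + happi + -ness
Each morpheme carries meaning
= 3 morphemes


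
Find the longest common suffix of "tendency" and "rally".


Word 1: "tendency"
Word 2: "rally"
Comparing from end:
  Pos -1: 'y' == 'y'
  Pos -2: 'c' != 'l' (stop)
LCS = "y" (length 1)


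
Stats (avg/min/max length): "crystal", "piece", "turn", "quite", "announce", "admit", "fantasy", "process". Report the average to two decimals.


Lengths: "crystal"=7, "piece"=5, "turn"=4, "quite"=5, "announce"=8, "admit"=5, "fantasy"=7, "process"=7
Sum = 48, Count = 8
Average = 48/8 = 6.00
= avg=6.00, min=4, max=8


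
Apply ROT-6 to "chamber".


Word: "chamber"
Shift: 6
Each letter → (letter + shift) mod 26:
  'c' (2) + 6 = 8 → 'i'
  'h' (7) + 6 = 13 → 'n'
  'a' (0) + 6 = 6 → 'g'
  'm' (12) + 6 = 18 → 's'
  'b' (1) + 6 = 7 → 'h'
  'e' (4) + 6 = 10 → 'k'
  'r' (17) + 6 = 23 → 'x'
Result = "ingshkx"


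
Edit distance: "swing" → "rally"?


Word 1: "swing" (length 5)
Word 2: "rally" (length 5)
One optimal edit sequence (insert/delete/substitute each cost 1):
  1. substitute 's' -> 'r'  (+1)
  2. substitute 'w' -> 'a'  (+1)
  3. substitute 'i' -> 'l'  (+1)
  4. substitute 'n' -> 'l'  (+1)
  5. substitute 'g' -> 'y'  (+1)
Total edit operations: 5
Edit distance = 5


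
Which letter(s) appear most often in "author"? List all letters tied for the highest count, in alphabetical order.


Word: "author"
Letter counts:
  'a': 1
  'h': 1
  'o': 1
  'r': 1
  't': 1
  'u': 1
Maximum count = 1
Most frequent = 'a', 'h', 'o', 'r', 't', 'u' (1 time each)


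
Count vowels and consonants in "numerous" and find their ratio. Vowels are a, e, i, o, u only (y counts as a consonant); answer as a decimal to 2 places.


Word: "numerous"
Vowels (a,e,i,o,u): 4
Consonants: 4
Ratio = 4/4
= 1.00


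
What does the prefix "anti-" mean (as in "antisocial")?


Prefix: anti-
Example: antisocial = anti- + social
Meaning = against


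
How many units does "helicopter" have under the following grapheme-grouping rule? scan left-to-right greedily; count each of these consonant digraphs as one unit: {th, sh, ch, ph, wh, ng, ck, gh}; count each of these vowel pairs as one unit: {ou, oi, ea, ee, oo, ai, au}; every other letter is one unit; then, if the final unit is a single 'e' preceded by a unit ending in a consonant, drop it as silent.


Word: "helicopter" (10 letters)
Left-to-right scan:
  1. 'h' (letter)
  2. 'e' (letter)
  3. 'l' (letter)
  4. 'i' (letter)
  5. 'c' (letter)
  6. 'o' (letter)
  7. 'p' (letter)
  8. 't' (letter)
  9. 'e' (letter)
  10. 'r' (letter)
Units from scan: 10
Sound units = 10 units


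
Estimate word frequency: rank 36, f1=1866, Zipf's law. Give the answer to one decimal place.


Zipf's law: f(r) = f(1) / r
f(1) = 1866
f(36) = 1866 / 36
= 51.8 occurrences


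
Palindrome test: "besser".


Word: "besser"
Reversed: "resseb"
Forward == Backward? besser != resseb
Palindrome = No


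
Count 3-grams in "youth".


Word: "youth" (length 5)
Number of 3-grams = length - 3 + 1 = 5 - 3 + 1
= 3


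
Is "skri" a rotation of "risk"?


Word: "risk", Candidate: "skri"
Method: check if candidate is substring of word+word
"riskrisk" contains "skri"? Yes
Is rotation = Yes


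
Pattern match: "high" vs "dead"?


Pattern of "high": [0, 1, 2, 0]
Pattern of "dead": [0, 1, 2, 0]
Patterns match
Same pattern = Yes


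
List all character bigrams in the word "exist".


Word: "exist" (length 5)
Number of bigrams = 5 - 2 + 1 = 4
  Position 0: "ex"
  Position 1: "xi"
  Position 2: "is"
  Position 3: "st"
Bigrams = "ex", "xi", "is", "st"


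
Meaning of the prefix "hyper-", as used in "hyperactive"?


Prefix: hyper-
Example: hyperactive (hyper- + active)
Meaning = over / excessive


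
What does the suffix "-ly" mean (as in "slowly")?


Suffix: -ly
Example: slowly = slow + -ly
Meaning = in a manner


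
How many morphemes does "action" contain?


Word: "action"
Morphemes: act + -ion
Each morpheme carries meaning
= 2 morphemes


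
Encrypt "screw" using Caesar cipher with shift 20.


Word: "screw"
Shift: 20
Each letter → (letter + shift) mod 26:
  's' (18) + 20 = 12 → 'm'
  'c' (2) + 20 = 22 → 'w'
  'r' (17) + 20 = 11 → 'l'
  'e' (4) + 20 = 24 → 'y'
  'w' (22) + 20 = 16 → 'q'
Result = "mwlyq"


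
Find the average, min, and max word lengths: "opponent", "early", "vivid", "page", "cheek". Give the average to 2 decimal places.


Lengths: "opponent"=8, "early"=5, "vivid"=5, "page"=4, "cheek"=5
Sum = 27, Count = 5
Average = 27/5 = 5.40
= avg=5.40, min=4, max=8


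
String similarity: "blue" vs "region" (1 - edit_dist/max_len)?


Word 1: "blue" (length 4)
Word 2: "region" (length 6)
One optimal edit sequence:
  1. insert 'r'  (+1)
  2. insert 'e'  (+1)
  3. substitute 'b' -> 'g'  (+1)
  4. substitute 'l' -> 'i'  (+1)
  5. substitute 'u' -> 'o'  (+1)
  6. substitute 'e' -> 'n'  (+1)
Edit distance = 6
Max length = max(4, 6) = 6
Similarity = 1 - 6/6
= 0.0000


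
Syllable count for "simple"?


Word: "simple"
Syllable breakdown: sim-ple
Counting: 2 parts
= 2 syllables


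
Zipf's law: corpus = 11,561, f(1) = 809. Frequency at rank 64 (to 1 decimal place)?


Zipf's law: f(r) = f(1) / r
f(1) = 809
f(64) = 809 / 64
= 12.6 occurrences


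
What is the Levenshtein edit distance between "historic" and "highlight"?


Word 1: "historic" (length 8)
Word 2: "highlight" (length 9)
One optimal edit sequence (insert/delete/substitute each cost 1):
  1. keep 'h'
  2. keep 'i'
  3. insert 'g'  (+1)
  4. substitute 's' -> 'h'  (+1)
  5. substitute 't' -> 'l'  (+1)
  6. substitute 'o' -> 'i'  (+1)
  7. substitute 'r' -> 'g'  (+1)
  8. substitute 'i' -> 'h'  (+1)
  9. substitute 'c' -> 't'  (+1)
Total edit operations: 7
Edit distance = 7


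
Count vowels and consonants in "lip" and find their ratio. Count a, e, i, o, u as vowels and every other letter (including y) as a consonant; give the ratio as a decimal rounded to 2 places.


Word: "lip"
Vowels (a,e,i,o,u): 1
Consonants: 2
Ratio = 1/2
= 0.50


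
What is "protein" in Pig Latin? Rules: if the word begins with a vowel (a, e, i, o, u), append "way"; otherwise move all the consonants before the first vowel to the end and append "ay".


Word: "protein"
Starts with consonant(s) → move to end, add 'ay'
Consonant cluster: "pr"
Pig Latin = "oteinpray"


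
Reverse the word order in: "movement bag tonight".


Original: "movement bag tonight"
Words (1..n): movement | bag | tonight
Reversed (n..1): tonight | bag | movement
Result = "tonight bag movement"


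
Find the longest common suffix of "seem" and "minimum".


Word 1: "seem"
Word 2: "minimum"
Comparing from end:
  Pos -1: 'm' == 'm'
  Pos -2: 'e' != 'u' (stop)
LCS = "m" (length 1)


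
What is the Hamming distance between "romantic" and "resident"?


Comparing character by character (same length = 8):
  Pos 0: 'r' vs 'r' =
  Pos 1: 'o' vs 'e' !=
  Pos 2: 'm' vs 's' !=
  Pos 3: 'a' vs 'i' !=
  Pos 4: 'n' vs 'd' !=
  Pos 5: 't' vs 'e' !=
  Pos 6: 'i' vs 'n' !=
  Pos 7: 'c' vs 't' !=
Hamming distance = 7


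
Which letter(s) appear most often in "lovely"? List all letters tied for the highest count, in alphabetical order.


Word: "lovely"
Letter counts:
  'e': 1
  'l': 2
  'o': 1
  'v': 1
  'y': 1
Maximum count = 2
Most frequent = 'l' (2 times each)


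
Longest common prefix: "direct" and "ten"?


Word 1: "direct"
Word 2: "ten"
Comparing from start:
  Pos 0: 'd' != 't' (stop)
LCP = "" (length 0)
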